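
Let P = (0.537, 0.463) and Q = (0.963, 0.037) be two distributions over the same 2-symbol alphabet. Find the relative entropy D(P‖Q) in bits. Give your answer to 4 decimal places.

D(P‖Q) = Σ p·log₂(p/q).
  0.537·log₂(0.537/0.963) = -0.45248
  0.463·log₂(0.463/0.037) = 1.68783
D(P‖Q) = 1.2353 bits.

1.2353 bits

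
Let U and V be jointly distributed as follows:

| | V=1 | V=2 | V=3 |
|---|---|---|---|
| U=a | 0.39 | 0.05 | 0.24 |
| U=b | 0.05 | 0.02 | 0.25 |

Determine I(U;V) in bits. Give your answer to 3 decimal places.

0.129 bits

Marginals: p(U) = (0.6800, 0.3200), p(V) = (0.4400, 0.0700, 0.4900).
I(U;V) = Σ p(x,y)·log₂[p(x,y)/(p(x)p(y))].
  (a,1): 0.39·log₂(1.3035) = 0.1491
  (a,2): 0.05·log₂(1.0504) = 0.0035
  (a,3): 0.24·log₂(0.7203) = -0.1136
  (b,1): 0.05·log₂(0.3551) = -0.0747
  (b,2): 0.02·log₂(0.8929) = -0.0033
  (b,3): 0.25·log₂(1.5944) = 0.1683
Sum = 0.129 bits.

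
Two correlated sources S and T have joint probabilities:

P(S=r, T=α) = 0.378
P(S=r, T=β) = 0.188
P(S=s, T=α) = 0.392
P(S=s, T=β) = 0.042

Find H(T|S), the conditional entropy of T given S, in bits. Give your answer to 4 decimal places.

Marginals: p(S) = (0.5660, 0.4340), p(T) = (0.7700, 0.2300).
H(T|S) = Σ p(S) · H(T|S=·).
  S=r: p=0.5660, H(T|S=r) = 0.9171
  S=s: p=0.4340, H(T|S=s) = 0.4587
Weighted sum = 0.7182 bits.

0.7182 bits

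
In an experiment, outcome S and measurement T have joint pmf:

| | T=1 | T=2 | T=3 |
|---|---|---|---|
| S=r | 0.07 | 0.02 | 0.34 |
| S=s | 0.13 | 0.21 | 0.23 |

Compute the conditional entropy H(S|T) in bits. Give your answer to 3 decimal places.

0.839 bits

Chain rule: H(S|T) = H(S,T) − H(T).
Marginals: p(S) = (0.4300, 0.5700), p(T) = (0.2000, 0.2300, 0.5700).
H(S,T) = 2.2537 bits; H(T) = 1.4143 bits.
H(S|T) = 2.2537 − 1.4143 = 0.839 bits.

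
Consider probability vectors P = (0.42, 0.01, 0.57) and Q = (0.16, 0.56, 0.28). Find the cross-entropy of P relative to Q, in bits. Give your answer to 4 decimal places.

H(P,Q) = −Σ p·log₂ q.
  −0.42·log₂(0.16) = 1.11042
  −0.01·log₂(0.56) = 0.00837
  −0.57·log₂(0.28) = 1.04681
H(P,Q) = 2.1656 bits.

2.1656 bits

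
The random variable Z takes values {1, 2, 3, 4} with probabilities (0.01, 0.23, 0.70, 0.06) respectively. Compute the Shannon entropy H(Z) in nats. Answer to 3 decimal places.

0.803 nats

H(Z) = −Σ p·ln p.
  −(0.01)·ln(0.01) = 0.0461
  −(0.23)·ln(0.23) = 0.3380
  −(0.70)·ln(0.70) = 0.2497
  −(0.06)·ln(0.06) = 0.1688
Sum: 0.0461 + 0.3380 + 0.2497 + 0.1688 = 0.803 nats.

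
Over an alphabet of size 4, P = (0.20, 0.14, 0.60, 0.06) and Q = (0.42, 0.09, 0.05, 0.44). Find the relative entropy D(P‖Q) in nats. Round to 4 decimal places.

D(P‖Q) = Σ p·ln(p/q).
  0.20·ln(0.20/0.42) = -0.14839
  0.14·ln(0.14/0.09) = 0.06186
  0.60·ln(0.60/0.05) = 1.49094
  0.06·ln(0.06/0.44) = -0.11955
D(P‖Q) = 1.2849 nats.

1.2849 nats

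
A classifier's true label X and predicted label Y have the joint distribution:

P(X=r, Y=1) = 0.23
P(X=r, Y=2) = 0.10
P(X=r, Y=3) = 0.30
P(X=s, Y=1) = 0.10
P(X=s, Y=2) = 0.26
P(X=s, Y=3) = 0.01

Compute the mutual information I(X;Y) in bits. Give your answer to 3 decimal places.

Marginals: p(X) = (0.6300, 0.3700), p(Y) = (0.3300, 0.3600, 0.3100).
I(X;Y) = H(X) + H(Y) − H(X,Y).
H(X) = 0.9507, H(Y) = 1.5822, H(X,Y) = 2.2449.
I(X;Y) = 0.9507 + 1.5822 − 2.2449 = 0.288 bits.

0.288 bits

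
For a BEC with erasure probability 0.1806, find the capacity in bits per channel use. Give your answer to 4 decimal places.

Binary erasure channel: capacity C = 1 − ε.
C = 1 − 0.1806 = 0.8194 bits per channel use.

0.8194 bits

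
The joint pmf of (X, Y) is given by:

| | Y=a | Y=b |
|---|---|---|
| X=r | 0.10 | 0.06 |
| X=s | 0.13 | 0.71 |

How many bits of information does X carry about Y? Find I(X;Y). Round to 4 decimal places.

Marginals: p(X) = (0.1600, 0.8400), p(Y) = (0.2300, 0.7700).
I(X;Y) = H(X) + H(Y) − H(X,Y).
H(X) = 0.6343, H(Y) = 0.7780, H(X,Y) = 1.3092.
I(X;Y) = 0.6343 + 0.7780 − 1.3092 = 0.1031 bits.

0.1031 bits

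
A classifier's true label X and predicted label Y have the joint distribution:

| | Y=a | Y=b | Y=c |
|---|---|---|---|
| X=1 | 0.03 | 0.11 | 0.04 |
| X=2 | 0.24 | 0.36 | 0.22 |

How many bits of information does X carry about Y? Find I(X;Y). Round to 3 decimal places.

Marginals: p(X) = (0.1800, 0.8200), p(Y) = (0.2700, 0.4700, 0.2600).
I(X;Y) = Σ p(x,y)·log₂[p(x,y)/(p(x)p(y))].
  (1,a): 0.03·log₂(0.6173) = -0.0209
  (1,b): 0.11·log₂(1.3002) = 0.0417
  (1,c): 0.04·log₂(0.8547) = -0.0091
  (2,a): 0.24·log₂(1.0840) = 0.0279
  (2,b): 0.36·log₂(0.9341) = -0.0354
  (2,c): 0.22·log₂(1.0319) = 0.0100
Sum = 0.014 bits.

0.014 bits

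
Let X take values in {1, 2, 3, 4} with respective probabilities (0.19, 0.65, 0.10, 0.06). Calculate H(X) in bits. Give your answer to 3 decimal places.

H(X) = −Σ p·log₂ p.
  −(0.19)·log₂(0.19) = 0.4552
  −(0.65)·log₂(0.65) = 0.4040
  −(0.10)·log₂(0.10) = 0.3322
  −(0.06)·log₂(0.06) = 0.2435
Sum: 0.4552 + 0.4040 + 0.3322 + 0.2435 = 1.435 bits.

1.435 bits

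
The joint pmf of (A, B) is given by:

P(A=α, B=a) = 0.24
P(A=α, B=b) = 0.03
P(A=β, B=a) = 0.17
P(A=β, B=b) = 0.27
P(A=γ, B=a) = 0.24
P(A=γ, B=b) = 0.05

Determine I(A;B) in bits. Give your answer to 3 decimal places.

0.182 bits

Marginals: p(A) = (0.2700, 0.4400, 0.2900), p(B) = (0.6500, 0.3500).
I(A;B) = H(A) + H(B) − H(A,B).
H(A) = 1.5491, H(B) = 0.9341, H(A,B) = 2.3007.
I(A;B) = 1.5491 + 0.9341 − 2.3007 = 0.182 bits.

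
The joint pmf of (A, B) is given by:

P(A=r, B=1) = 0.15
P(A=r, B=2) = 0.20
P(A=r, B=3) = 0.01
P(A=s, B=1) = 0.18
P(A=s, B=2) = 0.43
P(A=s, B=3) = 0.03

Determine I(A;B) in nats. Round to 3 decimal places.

0.010 nats

Marginals: p(A) = (0.3600, 0.6400), p(B) = (0.3300, 0.6300, 0.0400).
I(A;B) = H(A) + H(B) − H(A,B).
H(A) = 0.6534, H(B) = 0.7857, H(A,B) = 1.4293.
I(A;B) = 0.6534 + 0.7857 − 1.4293 = 0.010 nats.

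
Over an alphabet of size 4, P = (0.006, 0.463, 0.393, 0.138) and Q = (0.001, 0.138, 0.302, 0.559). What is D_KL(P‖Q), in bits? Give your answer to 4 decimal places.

D(P‖Q) = Σ p·log₂(p/q).
  0.006·log₂(0.006/0.001) = 0.01551
  0.463·log₂(0.463/0.138) = 0.80856
  0.393·log₂(0.393/0.302) = 0.14933
  0.138·log₂(0.138/0.559) = -0.27851
D(P‖Q) = 0.6949 bits.

0.6949 bits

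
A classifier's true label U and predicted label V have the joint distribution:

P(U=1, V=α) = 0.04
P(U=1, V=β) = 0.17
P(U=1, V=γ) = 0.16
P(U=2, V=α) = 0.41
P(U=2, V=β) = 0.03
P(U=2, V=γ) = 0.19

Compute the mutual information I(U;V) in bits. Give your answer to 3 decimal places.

0.286 bits

Marginals: p(U) = (0.3700, 0.6300), p(V) = (0.4500, 0.2000, 0.3500).
I(U;V) = Σ p(x,y)·log₂[p(x,y)/(p(x)p(y))].
  (1,α): 0.04·log₂(0.2402) = -0.0823
  (1,β): 0.17·log₂(2.2973) = 0.2040
  (1,γ): 0.16·log₂(1.2355) = 0.0488
  (2,α): 0.41·log₂(1.4462) = 0.2182
  (2,β): 0.03·log₂(0.2381) = -0.0621
  (2,γ): 0.19·log₂(0.8617) = -0.0408
Sum = 0.286 bits.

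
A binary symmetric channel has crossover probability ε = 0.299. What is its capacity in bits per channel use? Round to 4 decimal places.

0.1199 bits

Binary symmetric channel: C = 1 − h₂(ε) where h₂ is the binary entropy function.
h₂(0.299) = −0.299·log₂0.299 − 0.701·log₂0.701 = 0.8801.
C = 1 − 0.8801 = 0.1199 bits per channel use.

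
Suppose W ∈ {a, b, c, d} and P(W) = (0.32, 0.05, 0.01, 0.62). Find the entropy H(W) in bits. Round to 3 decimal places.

H(W) = −Σ p·log₂ p.
  −(0.32)·log₂(0.32) = 0.5260
  −(0.05)·log₂(0.05) = 0.2161
  −(0.01)·log₂(0.01) = 0.0664
  −(0.62)·log₂(0.62) = 0.4276
Sum: 0.5260 + 0.2161 + 0.0664 + 0.4276 = 1.236 bits.

1.236 bits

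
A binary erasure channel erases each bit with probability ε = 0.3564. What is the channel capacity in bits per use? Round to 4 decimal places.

Binary erasure channel: capacity C = 1 − ε.
C = 1 − 0.3564 = 0.6436 bits per channel use.

0.6436 bits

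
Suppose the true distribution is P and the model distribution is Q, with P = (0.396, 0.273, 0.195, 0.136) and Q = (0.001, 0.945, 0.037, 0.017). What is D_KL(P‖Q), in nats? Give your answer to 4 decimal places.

2.6366 nats

D(P‖Q) = Σ p·ln(p/q).
  0.396·ln(0.396/0.001) = 2.36864
  0.273·ln(0.273/0.945) = -0.33899
  0.195·ln(0.195/0.037) = 0.32411
  0.136·ln(0.136/0.017) = 0.28280
D(P‖Q) = 2.6366 nats.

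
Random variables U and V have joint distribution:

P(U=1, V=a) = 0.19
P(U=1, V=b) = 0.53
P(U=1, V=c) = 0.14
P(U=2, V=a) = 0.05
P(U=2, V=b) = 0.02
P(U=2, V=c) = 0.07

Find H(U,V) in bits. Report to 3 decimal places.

H(U,V) = −Σ p(x,y)·log₂ p(x,y) over all 6 cells.
  cell (1,a): −0.19·log₂0.19 = 0.4552
  cell (1,b): −0.53·log₂0.53 = 0.4854
  cell (1,c): −0.14·log₂0.14 = 0.3971
  cell (2,a): −0.05·log₂0.05 = 0.2161
  cell (2,b): −0.02·log₂0.02 = 0.1129
  cell (2,c): −0.07·log₂0.07 = 0.2686
Sum = 1.935 bits.

1.935 bits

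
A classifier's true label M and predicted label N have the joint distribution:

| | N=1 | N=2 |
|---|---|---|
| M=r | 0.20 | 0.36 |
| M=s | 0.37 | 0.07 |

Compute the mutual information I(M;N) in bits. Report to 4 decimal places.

0.1811 bits

Marginals: p(M) = (0.5600, 0.4400), p(N) = (0.5700, 0.4300).
I(M;N) = H(M) + H(N) − H(M,N).
H(M) = 0.9896, H(N) = 0.9858, H(M,N) = 1.7943.
I(M;N) = 0.9896 + 0.9858 − 1.7943 = 0.1811 bits.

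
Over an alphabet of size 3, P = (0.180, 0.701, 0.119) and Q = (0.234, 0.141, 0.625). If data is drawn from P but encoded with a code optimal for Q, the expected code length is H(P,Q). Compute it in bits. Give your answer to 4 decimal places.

H(P,Q) = −Σ p·log₂ q.
  −0.180·log₂(0.234) = 0.37718
  −0.701·log₂(0.141) = 1.98119
  −0.119·log₂(0.625) = 0.08069
H(P,Q) = 2.4391 bits.

2.4391 bits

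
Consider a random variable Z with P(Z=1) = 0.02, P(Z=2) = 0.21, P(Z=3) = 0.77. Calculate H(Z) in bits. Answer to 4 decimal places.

H(Z) = −Σ p·log₂ p.
  −(0.02)·log₂(0.02) = 0.11288
  −(0.21)·log₂(0.21) = 0.47282
  −(0.77)·log₂(0.77) = 0.29034
Sum: 0.11288 + 0.47282 + 0.29034 = 0.8760 bits.

0.8760 bits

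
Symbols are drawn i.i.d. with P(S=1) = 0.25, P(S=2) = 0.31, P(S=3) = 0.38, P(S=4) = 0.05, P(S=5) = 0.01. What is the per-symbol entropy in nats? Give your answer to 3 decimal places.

H(S) = −Σ p·ln p.
  −(0.25)·ln(0.25) = 0.3466
  −(0.31)·ln(0.31) = 0.3631
  −(0.38)·ln(0.38) = 0.3677
  −(0.05)·ln(0.05) = 0.1498
  −(0.01)·ln(0.01) = 0.0461
Sum: 0.3466 + 0.3631 + 0.3677 + 0.1498 + 0.0461 = 1.273 nats.

1.273 nats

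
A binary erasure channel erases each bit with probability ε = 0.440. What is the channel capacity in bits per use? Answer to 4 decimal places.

Binary erasure channel: capacity C = 1 − ε.
C = 1 − 0.440 = 0.5600 bits per channel use.

0.5600 bits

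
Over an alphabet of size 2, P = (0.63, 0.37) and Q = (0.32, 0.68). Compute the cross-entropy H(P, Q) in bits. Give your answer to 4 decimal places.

H(P,Q) = −Σ p·log₂ q.
  −0.63·log₂(0.32) = 1.03563
  −0.37·log₂(0.68) = 0.20587
H(P,Q) = 1.2415 bits.

1.2415 bits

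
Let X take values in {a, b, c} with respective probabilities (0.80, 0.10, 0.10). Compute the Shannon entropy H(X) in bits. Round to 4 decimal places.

0.9219 bits

H(X) = −Σ p·log₂ p.
  −(0.80)·log₂(0.80) = 0.25754
  −(0.10)·log₂(0.10) = 0.33219
  −(0.10)·log₂(0.10) = 0.33219
Sum: 0.25754 + 0.33219 + 0.33219 = 0.9219 bits.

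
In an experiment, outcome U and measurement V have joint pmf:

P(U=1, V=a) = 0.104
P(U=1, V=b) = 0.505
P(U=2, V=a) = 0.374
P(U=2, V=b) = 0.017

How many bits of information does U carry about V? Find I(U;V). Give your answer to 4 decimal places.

Marginals: p(U) = (0.6090, 0.3910), p(V) = (0.4780, 0.5220).
I(U;V) = Σ p(x,y)·log₂[p(x,y)/(p(x)p(y))].
  (1,a): 0.104·log₂(0.3573) = -0.15443
  (1,b): 0.505·log₂(1.5886) = 0.33720
  (2,a): 0.374·log₂(2.0011) = 0.37429
  (2,b): 0.017·log₂(0.0833) = -0.06096
Sum = 0.4961 bits.

0.4961 bits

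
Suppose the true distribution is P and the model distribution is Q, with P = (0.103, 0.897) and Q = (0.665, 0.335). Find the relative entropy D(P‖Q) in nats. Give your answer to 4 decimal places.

D(P‖Q) = Σ p·ln(p/q).
  0.103·ln(0.103/0.665) = -0.19210
  0.897·ln(0.897/0.335) = 0.88348
D(P‖Q) = 0.6914 nats.

0.6914 nats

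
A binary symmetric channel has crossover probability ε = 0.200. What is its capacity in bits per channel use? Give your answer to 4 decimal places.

Binary symmetric channel: C = 1 − h₂(ε) where h₂ is the binary entropy function.
h₂(0.200) = −0.200·log₂0.200 − 0.800·log₂0.800 = 0.7219.
C = 1 − 0.7219 = 0.2781 bits per channel use.

0.2781 bits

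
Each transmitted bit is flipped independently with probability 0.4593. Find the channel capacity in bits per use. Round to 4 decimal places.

0.0048 bits

Binary symmetric channel: C = 1 − h₂(ε) where h₂ is the binary entropy function.
h₂(0.4593) = −0.4593·log₂0.4593 − 0.5407·log₂0.5407 = 0.9952.
C = 1 − 0.9952 = 0.0048 bits per channel use.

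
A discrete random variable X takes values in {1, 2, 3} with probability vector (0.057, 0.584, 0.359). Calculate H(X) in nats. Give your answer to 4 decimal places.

H(X) = −Σ p·ln p.
  −(0.057)·ln(0.057) = 0.16329
  −(0.584)·ln(0.584) = 0.31411
  −(0.359)·ln(0.359) = 0.36777
Sum: 0.16329 + 0.31411 + 0.36777 = 0.8452 nats.

0.8452 nats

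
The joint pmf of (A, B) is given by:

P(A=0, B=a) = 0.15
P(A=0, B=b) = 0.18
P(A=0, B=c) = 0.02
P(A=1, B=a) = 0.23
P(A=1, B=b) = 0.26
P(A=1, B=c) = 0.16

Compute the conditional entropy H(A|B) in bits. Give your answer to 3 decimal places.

0.888 bits

Chain rule: H(A|B) = H(A,B) − H(B).
Marginals: p(A) = (0.3500, 0.6500), p(B) = (0.3800, 0.4400, 0.1800).
H(A,B) = 2.3847 bits; H(B) = 1.4969 bits.
H(A|B) = 2.3847 − 1.4969 = 0.888 bits.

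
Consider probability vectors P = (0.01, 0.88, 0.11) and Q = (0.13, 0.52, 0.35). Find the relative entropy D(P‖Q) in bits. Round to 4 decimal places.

D(P‖Q) = Σ p·log₂(p/q).
  0.01·log₂(0.01/0.13) = -0.03700
  0.88·log₂(0.88/0.52) = 0.66791
  0.11·log₂(0.11/0.35) = -0.18368
D(P‖Q) = 0.4472 bits.

0.4472 bits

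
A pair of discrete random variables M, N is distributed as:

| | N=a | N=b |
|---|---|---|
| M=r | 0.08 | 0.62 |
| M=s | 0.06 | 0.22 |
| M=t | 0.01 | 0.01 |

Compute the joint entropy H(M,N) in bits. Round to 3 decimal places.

H(M,N) = −Σ p(x,y)·log₂ p(x,y) over all 6 cells.
  cell (r,a): −0.08·log₂0.08 = 0.2915
  cell (r,b): −0.62·log₂0.62 = 0.4276
  cell (s,a): −0.06·log₂0.06 = 0.2435
  cell (s,b): −0.22·log₂0.22 = 0.4806
  cell (t,a): −0.01·log₂0.01 = 0.0664
  cell (t,b): −0.01·log₂0.01 = 0.0664
Sum = 1.576 bits.

1.576 bits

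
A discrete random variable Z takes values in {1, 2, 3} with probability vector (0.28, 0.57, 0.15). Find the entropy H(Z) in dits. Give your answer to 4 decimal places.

H(Z) = −Σ p·log₁₀ p.
  −(0.28)·log₁₀(0.28) = 0.15480
  −(0.57)·log₁₀(0.57) = 0.13915
  −(0.15)·log₁₀(0.15) = 0.12359
Sum: 0.15480 + 0.13915 + 0.12359 = 0.4175 dits.

0.4175 dits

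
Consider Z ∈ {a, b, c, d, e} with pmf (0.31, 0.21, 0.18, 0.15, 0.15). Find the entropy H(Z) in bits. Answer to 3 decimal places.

H(Z) = −Σ p·log₂ p.
  −(0.31)·log₂(0.31) = 0.5238
  −(0.21)·log₂(0.21) = 0.4728
  −(0.18)·log₂(0.18) = 0.4453
  −(0.15)·log₂(0.15) = 0.4105
  −(0.15)·log₂(0.15) = 0.4105
Sum: 0.5238 + 0.4728 + 0.4453 + 0.4105 + 0.4105 = 2.263 bits.

2.263 bits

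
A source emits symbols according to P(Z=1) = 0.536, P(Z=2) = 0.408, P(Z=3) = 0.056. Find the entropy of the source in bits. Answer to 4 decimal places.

H(Z) = −Σ p·log₂ p.
  −(0.536)·log₂(0.536) = 0.48224
  −(0.408)·log₂(0.408) = 0.52769
  −(0.056)·log₂(0.056) = 0.23287
Sum: 0.48224 + 0.52769 + 0.23287 = 1.2428 bits.

1.2428 bits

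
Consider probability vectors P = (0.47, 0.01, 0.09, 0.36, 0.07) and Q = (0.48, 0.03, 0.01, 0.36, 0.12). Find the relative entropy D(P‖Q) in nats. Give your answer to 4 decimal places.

0.1391 nats

D(P‖Q) = Σ p·ln(p/q).
  0.47·ln(0.47/0.48) = -0.00990
  0.01·ln(0.01/0.03) = -0.01099
  0.09·ln(0.09/0.01) = 0.19775
  0.36·ln(0.36/0.36) = 0.00000
  0.07·ln(0.07/0.12) = -0.03773
D(P‖Q) = 0.1391 nats.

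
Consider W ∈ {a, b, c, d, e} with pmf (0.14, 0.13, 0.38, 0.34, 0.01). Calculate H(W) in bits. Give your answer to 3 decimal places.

1.906 bits

H(W) = −Σ p·log₂ p.
  −(0.14)·log₂(0.14) = 0.3971
  −(0.13)·log₂(0.13) = 0.3826
  −(0.38)·log₂(0.38) = 0.5305
  −(0.34)·log₂(0.34) = 0.5292
  −(0.01)·log₂(0.01) = 0.0664
Sum: 0.3971 + 0.3826 + 0.5305 + 0.5292 + 0.0664 = 1.906 bits.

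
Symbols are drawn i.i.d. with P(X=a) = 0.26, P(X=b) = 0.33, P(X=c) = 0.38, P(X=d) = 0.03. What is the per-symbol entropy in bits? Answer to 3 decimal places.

1.715 bits

H(X) = −Σ p·log₂ p.
  −(0.26)·log₂(0.26) = 0.5053
  −(0.33)·log₂(0.33) = 0.5278
  −(0.38)·log₂(0.38) = 0.5305
  −(0.03)·log₂(0.03) = 0.1518
Sum: 0.5053 + 0.5278 + 0.5305 + 0.1518 = 1.715 bits.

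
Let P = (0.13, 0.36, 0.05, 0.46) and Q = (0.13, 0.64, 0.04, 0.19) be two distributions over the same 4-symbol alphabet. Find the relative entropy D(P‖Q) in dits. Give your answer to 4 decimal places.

D(P‖Q) = Σ p·log₁₀(p/q).
  0.13·log₁₀(0.13/0.13) = 0.00000
  0.36·log₁₀(0.36/0.64) = -0.08996
  0.05·log₁₀(0.05/0.04) = 0.00485
  0.46·log₁₀(0.46/0.19) = 0.17664
D(P‖Q) = 0.0915 dits.

0.0915 dits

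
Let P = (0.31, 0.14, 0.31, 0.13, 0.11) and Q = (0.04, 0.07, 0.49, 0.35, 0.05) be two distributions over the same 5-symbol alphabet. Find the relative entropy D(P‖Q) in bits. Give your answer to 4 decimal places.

0.7904 bits

D(P‖Q) = Σ p·log₂(p/q).
  0.31·log₂(0.31/0.04) = 0.91580
  0.14·log₂(0.14/0.07) = 0.14000
  0.31·log₂(0.31/0.49) = -0.20476
  0.13·log₂(0.13/0.35) = -0.18575
  0.11·log₂(0.11/0.05) = 0.12513
D(P‖Q) = 0.7904 bits.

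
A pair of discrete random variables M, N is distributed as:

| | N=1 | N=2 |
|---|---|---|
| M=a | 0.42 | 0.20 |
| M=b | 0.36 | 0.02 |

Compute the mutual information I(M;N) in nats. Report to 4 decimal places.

Marginals: p(M) = (0.6200, 0.3800), p(N) = (0.7800, 0.2200).
I(M;N) = Σ p(x,y)·ln[p(x,y)/(p(x)p(y))].
  (a,1): 0.42·ln(0.8685) = -0.05922
  (a,2): 0.20·ln(1.4663) = 0.07655
  (b,1): 0.36·ln(1.2146) = 0.06998
  (b,2): 0.02·ln(0.2392) = -0.02861
Sum = 0.0587 nats.

0.0587 nats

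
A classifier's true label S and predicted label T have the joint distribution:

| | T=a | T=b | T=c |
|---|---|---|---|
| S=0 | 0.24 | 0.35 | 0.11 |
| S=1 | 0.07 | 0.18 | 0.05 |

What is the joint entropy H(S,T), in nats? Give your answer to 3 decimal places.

1.597 nats

H(S,T) = −Σ p(x,y)·ln p(x,y) over all 6 cells.
  cell (0,a): −0.24·ln0.24 = 0.3425
  cell (0,b): −0.35·ln0.35 = 0.3674
  cell (0,c): −0.11·ln0.11 = 0.2428
  cell (1,a): −0.07·ln0.07 = 0.1861
  cell (1,b): −0.18·ln0.18 = 0.3087
  cell (1,c): −0.05·ln0.05 = 0.1498
Sum = 1.597 nats.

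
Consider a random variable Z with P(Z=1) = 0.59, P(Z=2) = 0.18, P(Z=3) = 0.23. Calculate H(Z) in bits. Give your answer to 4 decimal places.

H(Z) = −Σ p·log₂ p.
  −(0.59)·log₂(0.59) = 0.44912
  −(0.18)·log₂(0.18) = 0.44531
  −(0.23)·log₂(0.23) = 0.48767
Sum: 0.44912 + 0.44531 + 0.48767 = 1.3821 bits.

1.3821 bits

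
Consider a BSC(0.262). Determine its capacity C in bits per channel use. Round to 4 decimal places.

Binary symmetric channel: C = 1 − h₂(ε) where h₂ is the binary entropy function.
h₂(0.262) = −0.262·log₂0.262 − 0.738·log₂0.738 = 0.8297.
C = 1 − 0.8297 = 0.1703 bits per channel use.

0.1703 bits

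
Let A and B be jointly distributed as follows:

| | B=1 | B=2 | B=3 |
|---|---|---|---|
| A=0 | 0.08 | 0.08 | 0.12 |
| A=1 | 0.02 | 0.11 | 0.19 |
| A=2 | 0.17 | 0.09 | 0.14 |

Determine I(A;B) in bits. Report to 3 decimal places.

0.099 bits

Marginals: p(A) = (0.2800, 0.3200, 0.4000), p(B) = (0.2700, 0.2800, 0.4500).
I(A;B) = H(A) + H(B) − H(A,B).
H(A) = 1.5690, H(B) = 1.5426, H(A,B) = 3.0128.
I(A;B) = 1.5690 + 1.5426 − 3.0128 = 0.099 bits.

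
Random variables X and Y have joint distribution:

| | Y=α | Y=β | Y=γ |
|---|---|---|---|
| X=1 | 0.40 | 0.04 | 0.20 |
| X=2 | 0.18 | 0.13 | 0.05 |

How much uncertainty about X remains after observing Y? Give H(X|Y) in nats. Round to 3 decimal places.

Chain rule: H(X|Y) = H(X,Y) − H(Y).
Marginals: p(X) = (0.6400, 0.3600), p(Y) = (0.5800, 0.1700, 0.2500).
H(X,Y) = 1.5408 nats; H(Y) = 0.9637 nats.
H(X|Y) = 1.5408 − 0.9637 = 0.577 nats.

0.577 nats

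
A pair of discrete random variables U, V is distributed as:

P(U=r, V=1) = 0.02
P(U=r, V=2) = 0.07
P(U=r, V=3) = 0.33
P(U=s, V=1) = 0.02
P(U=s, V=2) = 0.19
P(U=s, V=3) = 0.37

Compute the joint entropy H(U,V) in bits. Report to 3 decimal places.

2.008 bits

H(U,V) = −Σ p(x,y)·log₂ p(x,y) over all 6 cells.
  cell (r,1): −0.02·log₂0.02 = 0.1129
  cell (r,2): −0.07·log₂0.07 = 0.2686
  cell (r,3): −0.33·log₂0.33 = 0.5278
  cell (s,1): −0.02·log₂0.02 = 0.1129
  cell (s,2): −0.19·log₂0.19 = 0.4552
  cell (s,3): −0.37·log₂0.37 = 0.5307
Sum = 2.008 bits.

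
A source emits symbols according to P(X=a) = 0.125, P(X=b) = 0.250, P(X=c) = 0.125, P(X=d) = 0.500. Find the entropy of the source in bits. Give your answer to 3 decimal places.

H(X) = −Σ p·log₂ p.
  −(0.125)·log₂(0.125) = 0.3750
  −(0.250)·log₂(0.250) = 0.5000
  −(0.125)·log₂(0.125) = 0.3750
  −(0.500)·log₂(0.500) = 0.5000
Sum: 0.3750 + 0.5000 + 0.3750 + 0.5000 = 1.750 bits.

1.750 bits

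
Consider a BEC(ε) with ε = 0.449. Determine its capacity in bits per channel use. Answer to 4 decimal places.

0.5510 bits

Binary erasure channel: capacity C = 1 − ε.
C = 1 − 0.449 = 0.5510 bits per channel use.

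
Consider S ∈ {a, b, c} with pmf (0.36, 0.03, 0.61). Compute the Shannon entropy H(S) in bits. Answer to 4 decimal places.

1.1174 bits

H(S) = −Σ p·log₂ p.
  −(0.36)·log₂(0.36) = 0.53062
  −(0.03)·log₂(0.03) = 0.15177
  −(0.61)·log₂(0.61) = 0.43500
Sum: 0.53062 + 0.15177 + 0.43500 = 1.1174 bits.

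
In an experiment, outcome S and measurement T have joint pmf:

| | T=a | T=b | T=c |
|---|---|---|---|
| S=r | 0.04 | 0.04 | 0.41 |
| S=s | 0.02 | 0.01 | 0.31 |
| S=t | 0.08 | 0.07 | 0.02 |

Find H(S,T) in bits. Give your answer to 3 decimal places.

H(S,T) = −Σ p(x,y)·log₂ p(x,y) over all 9 cells.
  cell (r,a): −0.04·log₂0.04 = 0.1858
  cell (r,b): −0.04·log₂0.04 = 0.1858
  cell (r,c): −0.41·log₂0.41 = 0.5274
  cell (s,a): −0.02·log₂0.02 = 0.1129
  cell (s,b): −0.01·log₂0.01 = 0.0664
  cell (s,c): −0.31·log₂0.31 = 0.5238
  cell (t,a): −0.08·log₂0.08 = 0.2915
  cell (t,b): −0.07·log₂0.07 = 0.2686
  cell (t,c): −0.02·log₂0.02 = 0.1129
Sum = 2.275 bits.

2.275 bits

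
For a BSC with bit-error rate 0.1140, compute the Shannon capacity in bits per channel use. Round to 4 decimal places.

0.4881 bits

Binary symmetric channel: C = 1 − h₂(ε) where h₂ is the binary entropy function.
h₂(0.1140) = −0.1140·log₂0.1140 − 0.8860·log₂0.8860 = 0.5119.
C = 1 − 0.5119 = 0.4881 bits per channel use.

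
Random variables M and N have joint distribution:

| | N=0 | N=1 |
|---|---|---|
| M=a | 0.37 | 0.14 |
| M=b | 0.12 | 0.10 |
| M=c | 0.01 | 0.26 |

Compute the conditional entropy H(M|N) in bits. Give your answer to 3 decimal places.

1.199 bits

Chain rule: H(M|N) = H(M,N) − H(N).
Marginals: p(M) = (0.5100, 0.2200, 0.2700), p(N) = (0.5000, 0.5000).
H(M,N) = 2.1988 bits; H(N) = 1.0000 bits.
H(M|N) = 2.1988 − 1.0000 = 1.199 bits.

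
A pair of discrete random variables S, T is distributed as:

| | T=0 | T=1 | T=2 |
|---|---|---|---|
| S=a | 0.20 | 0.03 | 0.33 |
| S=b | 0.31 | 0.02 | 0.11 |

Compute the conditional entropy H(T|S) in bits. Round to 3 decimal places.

1.141 bits

Chain rule: H(T|S) = H(S,T) − H(S).
Marginals: p(S) = (0.5600, 0.4400), p(T) = (0.5100, 0.0500, 0.4400).
H(S,T) = 2.1309 bits; H(S) = 0.9896 bits.
H(T|S) = 2.1309 − 0.9896 = 1.141 bits.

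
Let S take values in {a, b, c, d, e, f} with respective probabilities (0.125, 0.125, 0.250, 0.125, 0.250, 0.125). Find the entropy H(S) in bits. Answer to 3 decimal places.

2.500 bits

H(S) = −Σ p·log₂ p.
  −(0.125)·log₂(0.125) = 0.3750
  −(0.125)·log₂(0.125) = 0.3750
  −(0.250)·log₂(0.250) = 0.5000
  −(0.125)·log₂(0.125) = 0.3750
  −(0.250)·log₂(0.250) = 0.5000
  −(0.125)·log₂(0.125) = 0.3750
Sum: 0.3750 + 0.3750 + 0.5000 + 0.3750 + 0.5000 + 0.3750 = 2.500 bits.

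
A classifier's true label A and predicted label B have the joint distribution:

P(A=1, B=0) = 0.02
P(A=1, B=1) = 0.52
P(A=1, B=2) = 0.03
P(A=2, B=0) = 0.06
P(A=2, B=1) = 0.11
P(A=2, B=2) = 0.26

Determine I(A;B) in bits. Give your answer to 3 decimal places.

0.361 bits

Marginals: p(A) = (0.5700, 0.4300), p(B) = (0.0800, 0.6300, 0.2900).
I(A;B) = H(A) + H(B) − H(A,B).
H(A) = 0.9858, H(B) = 1.2294, H(A,B) = 1.8543.
I(A;B) = 0.9858 + 1.2294 − 1.8543 = 0.361 bits.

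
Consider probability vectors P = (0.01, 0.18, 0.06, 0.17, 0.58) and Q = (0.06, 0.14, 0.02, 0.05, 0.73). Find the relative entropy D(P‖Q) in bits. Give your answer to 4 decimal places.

0.2422 bits

D(P‖Q) = Σ p·log₂(p/q).
  0.01·log₂(0.01/0.06) = -0.02585
  0.18·log₂(0.18/0.14) = 0.06526
  0.06·log₂(0.06/0.02) = 0.09510
  0.17·log₂(0.17/0.05) = 0.30014
  0.58·log₂(0.58/0.73) = -0.19247
D(P‖Q) = 0.2422 bits.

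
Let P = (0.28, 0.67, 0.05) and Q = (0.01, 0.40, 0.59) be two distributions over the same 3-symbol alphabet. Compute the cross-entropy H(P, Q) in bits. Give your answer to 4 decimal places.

2.7840 bits

H(P,Q) = −Σ p·log₂ q.
  −0.28·log₂(0.01) = 1.86028
  −0.67·log₂(0.40) = 0.88569
  −0.05·log₂(0.59) = 0.03806
H(P,Q) = 2.7840 bits.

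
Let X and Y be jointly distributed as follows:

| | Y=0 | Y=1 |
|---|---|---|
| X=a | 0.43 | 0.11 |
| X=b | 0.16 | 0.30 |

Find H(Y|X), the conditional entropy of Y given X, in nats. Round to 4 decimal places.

0.5702 nats

Chain rule: H(Y|X) = H(X,Y) − H(X).
Marginals: p(X) = (0.5400, 0.4600), p(Y) = (0.5900, 0.4100).
H(X,Y) = 1.2601 nats; H(X) = 0.6899 nats.
H(Y|X) = 1.2601 − 0.6899 = 0.5702 nats.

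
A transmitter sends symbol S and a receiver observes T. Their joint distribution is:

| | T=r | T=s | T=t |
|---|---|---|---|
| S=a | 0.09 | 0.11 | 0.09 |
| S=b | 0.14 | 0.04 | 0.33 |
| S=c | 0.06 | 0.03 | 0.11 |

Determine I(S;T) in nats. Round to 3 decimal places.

0.066 nats

Marginals: p(S) = (0.2900, 0.5100, 0.2000), p(T) = (0.2900, 0.1800, 0.5300).
I(S;T) = Σ p(x,y)·ln[p(x,y)/(p(x)p(y))].
  (a,r): 0.09·ln(1.0702) = 0.0061
  (a,s): 0.11·ln(2.1073) = 0.0820
  (a,t): 0.09·ln(0.5856) = -0.0482
  (b,r): 0.14·ln(0.9466) = -0.0077
  (b,s): 0.04·ln(0.4357) = -0.0332
  (b,t): 0.33·ln(1.2209) = 0.0659
  (c,r): 0.06·ln(1.0345) = 0.0020
  (c,s): 0.03·ln(0.8333) = -0.0055
  (c,t): 0.11·ln(1.0377) = 0.0041
Sum = 0.066 nats.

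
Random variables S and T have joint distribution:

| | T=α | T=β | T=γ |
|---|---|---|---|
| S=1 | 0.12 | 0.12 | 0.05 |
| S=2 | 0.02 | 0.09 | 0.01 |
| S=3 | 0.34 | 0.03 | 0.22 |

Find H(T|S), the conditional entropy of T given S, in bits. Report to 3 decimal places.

1.270 bits

Marginals: p(S) = (0.2900, 0.1200, 0.5900), p(T) = (0.4800, 0.2400, 0.2800).
H(T|S) = Σ p(S) · H(T|S=·).
  S=1: p=0.2900, H(T|S=1) = 1.4908
  S=2: p=0.1200, H(T|S=2) = 1.0409
  S=3: p=0.5900, H(T|S=3) = 1.2075
Weighted sum = 1.270 bits.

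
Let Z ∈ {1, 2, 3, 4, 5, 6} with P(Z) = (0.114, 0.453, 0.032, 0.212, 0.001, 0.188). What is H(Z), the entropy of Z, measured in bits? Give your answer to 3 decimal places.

H(Z) = −Σ p·log₂ p.
  −(0.114)·log₂(0.114) = 0.3571
  −(0.453)·log₂(0.453) = 0.5175
  −(0.032)·log₂(0.032) = 0.1589
  −(0.212)·log₂(0.212) = 0.4744
  −(0.001)·log₂(0.001) = 0.0100
  −(0.188)·log₂(0.188) = 0.4533
Sum: 0.3571 + 0.5175 + 0.1589 + 0.4744 + 0.0100 + 0.4533 = 1.971 bits.

1.971 bits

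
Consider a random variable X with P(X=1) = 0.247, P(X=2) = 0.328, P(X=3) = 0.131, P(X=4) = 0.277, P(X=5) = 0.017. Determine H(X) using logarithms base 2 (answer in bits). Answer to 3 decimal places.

2.023 bits

H(X) = −Σ p·log₂ p.
  −(0.247)·log₂(0.247) = 0.4983
  −(0.328)·log₂(0.328) = 0.5275
  −(0.131)·log₂(0.131) = 0.3841
  −(0.277)·log₂(0.277) = 0.5130
  −(0.017)·log₂(0.017) = 0.0999
Sum: 0.4983 + 0.5275 + 0.3841 + 0.5130 + 0.0999 = 2.023 bits.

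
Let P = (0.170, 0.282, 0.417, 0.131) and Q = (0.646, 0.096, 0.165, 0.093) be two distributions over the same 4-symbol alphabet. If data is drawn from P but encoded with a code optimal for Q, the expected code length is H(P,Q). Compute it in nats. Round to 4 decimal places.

H(P,Q) = −Σ p·ln q.
  −0.170·ln(0.646) = 0.07428
  −0.282·ln(0.096) = 0.66084
  −0.417·ln(0.165) = 0.75135
  −0.131·ln(0.093) = 0.31115
H(P,Q) = 1.7976 nats.

1.7976 nats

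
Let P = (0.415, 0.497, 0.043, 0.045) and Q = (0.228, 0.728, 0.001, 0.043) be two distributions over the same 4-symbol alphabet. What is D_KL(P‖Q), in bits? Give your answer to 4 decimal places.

D(P‖Q) = Σ p·log₂(p/q).
  0.415·log₂(0.415/0.228) = 0.35859
  0.497·log₂(0.497/0.728) = -0.27369
  0.043·log₂(0.043/0.001) = 0.23333
  0.045·log₂(0.045/0.043) = 0.00295
D(P‖Q) = 0.3212 bits.

0.3212 bits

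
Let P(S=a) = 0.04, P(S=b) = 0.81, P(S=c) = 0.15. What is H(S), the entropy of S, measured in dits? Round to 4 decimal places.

H(S) = −Σ p·log₁₀ p.
  −(0.04)·log₁₀(0.04) = 0.05592
  −(0.81)·log₁₀(0.81) = 0.07413
  −(0.15)·log₁₀(0.15) = 0.12359
Sum: 0.05592 + 0.07413 + 0.12359 = 0.2536 dits.

0.2536 dits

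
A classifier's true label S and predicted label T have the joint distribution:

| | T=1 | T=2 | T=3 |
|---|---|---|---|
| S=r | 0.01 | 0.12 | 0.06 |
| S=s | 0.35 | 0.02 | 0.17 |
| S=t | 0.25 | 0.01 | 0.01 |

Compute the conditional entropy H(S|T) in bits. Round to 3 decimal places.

Chain rule: H(S|T) = H(S,T) − H(T).
Marginals: p(S) = (0.1900, 0.5400, 0.2700), p(T) = (0.6100, 0.1500, 0.2400).
H(S,T) = 2.3875 bits; H(T) = 1.3397 bits.
H(S|T) = 2.3875 − 1.3397 = 1.048 bits.

1.048 bits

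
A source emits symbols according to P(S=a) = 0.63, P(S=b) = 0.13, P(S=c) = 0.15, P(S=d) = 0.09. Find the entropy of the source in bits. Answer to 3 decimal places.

1.526 bits

H(S) = −Σ p·log₂ p.
  −(0.63)·log₂(0.63) = 0.4199
  −(0.13)·log₂(0.13) = 0.3826
  −(0.15)·log₂(0.15) = 0.4105
  −(0.09)·log₂(0.09) = 0.3127
Sum: 0.4199 + 0.3826 + 0.4105 + 0.3127 = 1.526 bits.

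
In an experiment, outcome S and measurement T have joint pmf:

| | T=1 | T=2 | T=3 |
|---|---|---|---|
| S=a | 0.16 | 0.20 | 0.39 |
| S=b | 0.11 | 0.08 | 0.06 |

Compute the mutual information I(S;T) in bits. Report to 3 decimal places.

0.051 bits

Marginals: p(S) = (0.7500, 0.2500), p(T) = (0.2700, 0.2800, 0.4500).
I(S;T) = Σ p(x,y)·log₂[p(x,y)/(p(x)p(y))].
  (a,1): 0.16·log₂(0.7901) = -0.0544
  (a,2): 0.20·log₂(0.9524) = -0.0141
  (a,3): 0.39·log₂(1.1556) = 0.0813
  (b,1): 0.11·log₂(1.6296) = 0.0775
  (b,2): 0.08·log₂(1.1429) = 0.0154
  (b,3): 0.06·log₂(0.5333) = -0.0544
Sum = 0.051 bits.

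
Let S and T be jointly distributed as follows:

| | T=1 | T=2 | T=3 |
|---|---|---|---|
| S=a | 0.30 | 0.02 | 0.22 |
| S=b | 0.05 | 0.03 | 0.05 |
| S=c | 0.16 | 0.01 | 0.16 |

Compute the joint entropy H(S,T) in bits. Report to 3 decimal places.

H(S,T) = −Σ p(x,y)·log₂ p(x,y) over all 9 cells.
  cell (a,1): −0.30·log₂0.30 = 0.5211
  cell (a,2): −0.02·log₂0.02 = 0.1129
  cell (a,3): −0.22·log₂0.22 = 0.4806
  cell (b,1): −0.05·log₂0.05 = 0.2161
  cell (b,2): −0.03·log₂0.03 = 0.1518
  cell (b,3): −0.05·log₂0.05 = 0.2161
  cell (c,1): −0.16·log₂0.16 = 0.4230
  cell (c,2): −0.01·log₂0.01 = 0.0664
  cell (c,3): −0.16·log₂0.16 = 0.4230
Sum = 2.611 bits.

2.611 bits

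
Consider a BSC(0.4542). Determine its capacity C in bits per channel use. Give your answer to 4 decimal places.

0.0061 bits

Binary symmetric channel: C = 1 − h₂(ε) where h₂ is the binary entropy function.
h₂(0.4542) = −0.4542·log₂0.4542 − 0.5458·log₂0.5458 = 0.9939.
C = 1 − 0.9939 = 0.0061 bits per channel use.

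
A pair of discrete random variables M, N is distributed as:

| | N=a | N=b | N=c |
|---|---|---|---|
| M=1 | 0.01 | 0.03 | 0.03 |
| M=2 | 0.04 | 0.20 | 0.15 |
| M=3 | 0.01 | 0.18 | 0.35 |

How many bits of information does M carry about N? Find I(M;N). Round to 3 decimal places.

0.062 bits

Marginals: p(M) = (0.0700, 0.3900, 0.5400), p(N) = (0.0600, 0.4100, 0.5300).
I(M;N) = Σ p(x,y)·log₂[p(x,y)/(p(x)p(y))].
  (1,a): 0.01·log₂(2.3810) = 0.0125
  (1,b): 0.03·log₂(1.0453) = 0.0019
  (1,c): 0.03·log₂(0.8086) = -0.0092
  (2,a): 0.04·log₂(1.7094) = 0.0309
  (2,b): 0.20·log₂(1.2508) = 0.0646
  (2,c): 0.15·log₂(0.7257) = -0.0694
  (3,a): 0.01·log₂(0.3086) = -0.0170
  (3,b): 0.18·log₂(0.8130) = -0.0538
  (3,c): 0.35·log₂(1.2229) = 0.1016
Sum = 0.062 bits.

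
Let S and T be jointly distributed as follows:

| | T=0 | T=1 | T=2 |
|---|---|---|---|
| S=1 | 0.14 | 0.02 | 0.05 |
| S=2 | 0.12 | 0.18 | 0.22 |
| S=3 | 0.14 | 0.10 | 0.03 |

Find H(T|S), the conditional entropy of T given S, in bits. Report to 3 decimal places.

1.427 bits

Chain rule: H(T|S) = H(S,T) − H(S).
Marginals: p(S) = (0.2100, 0.5200, 0.2700), p(T) = (0.4000, 0.3000, 0.3000).
H(S,T) = 2.9001 bits; H(S) = 1.4734 bits.
H(T|S) = 2.9001 − 1.4734 = 1.427 bits.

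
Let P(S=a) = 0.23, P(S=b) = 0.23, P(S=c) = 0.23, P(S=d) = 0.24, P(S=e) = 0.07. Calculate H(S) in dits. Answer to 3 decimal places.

0.670 dits

H(S) = −Σ p·log₁₀ p.
  −(0.23)·log₁₀(0.23) = 0.1468
  −(0.23)·log₁₀(0.23) = 0.1468
  −(0.23)·log₁₀(0.23) = 0.1468
  −(0.24)·log₁₀(0.24) = 0.1487
  −(0.07)·log₁₀(0.07) = 0.0808
Sum: 0.1468 + 0.1468 + 0.1468 + 0.1487 + 0.0808 = 0.670 dits.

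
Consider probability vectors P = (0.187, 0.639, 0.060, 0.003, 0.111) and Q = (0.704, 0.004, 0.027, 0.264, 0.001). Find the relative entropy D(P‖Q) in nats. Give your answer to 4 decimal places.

D(P‖Q) = Σ p·ln(p/q).
  0.187·ln(0.187/0.704) = -0.24790
  0.639·ln(0.639/0.004) = 3.24204
  0.060·ln(0.060/0.027) = 0.04791
  0.003·ln(0.003/0.264) = -0.01343
  0.111·ln(0.111/0.001) = 0.52276
D(P‖Q) = 3.5514 nats.

3.5514 nats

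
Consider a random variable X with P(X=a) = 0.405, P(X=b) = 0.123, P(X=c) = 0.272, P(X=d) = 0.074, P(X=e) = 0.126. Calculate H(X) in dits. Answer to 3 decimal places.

0.622 dits

H(X) = −Σ p·log₁₀ p.
  −(0.405)·log₁₀(0.405) = 0.1590
  −(0.123)·log₁₀(0.123) = 0.1119
  −(0.272)·log₁₀(0.272) = 0.1538
  −(0.074)·log₁₀(0.074) = 0.0837
  −(0.126)·log₁₀(0.126) = 0.1134
Sum: 0.1590 + 0.1119 + 0.1538 + 0.0837 + 0.1134 = 0.622 dits.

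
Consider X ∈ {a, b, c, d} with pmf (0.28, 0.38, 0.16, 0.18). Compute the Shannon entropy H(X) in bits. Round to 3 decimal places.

H(X) = −Σ p·log₂ p.
  −(0.28)·log₂(0.28) = 0.5142
  −(0.38)·log₂(0.38) = 0.5305
  −(0.16)·log₂(0.16) = 0.4230
  −(0.18)·log₂(0.18) = 0.4453
Sum: 0.5142 + 0.5305 + 0.4230 + 0.4453 = 1.913 bits.

1.913 bits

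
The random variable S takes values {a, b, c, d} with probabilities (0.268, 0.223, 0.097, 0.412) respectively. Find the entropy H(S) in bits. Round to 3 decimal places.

1.845 bits

H(S) = −Σ p·log₂ p.
  −(0.268)·log₂(0.268) = 0.5091
  −(0.223)·log₂(0.223) = 0.4828
  −(0.097)·log₂(0.097) = 0.3265
  −(0.412)·log₂(0.412) = 0.5271
Sum: 0.5091 + 0.4828 + 0.3265 + 0.5271 = 1.845 bits.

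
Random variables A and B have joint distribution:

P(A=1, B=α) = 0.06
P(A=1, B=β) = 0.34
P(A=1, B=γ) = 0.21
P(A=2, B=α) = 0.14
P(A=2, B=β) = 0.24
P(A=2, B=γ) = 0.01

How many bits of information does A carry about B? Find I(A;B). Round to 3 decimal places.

0.162 bits

Marginals: p(A) = (0.6100, 0.3900), p(B) = (0.2000, 0.5800, 0.2200).
I(A;B) = Σ p(x,y)·log₂[p(x,y)/(p(x)p(y))].
  (1,α): 0.06·log₂(0.4918) = -0.0614
  (1,β): 0.34·log₂(0.9610) = -0.0195
  (1,γ): 0.21·log₂(1.5648) = 0.1357
  (2,α): 0.14·log₂(1.7949) = 0.1181
  (2,β): 0.24·log₂(1.0610) = 0.0205
  (2,γ): 0.01·log₂(0.1166) = -0.0310
Sum = 0.162 bits.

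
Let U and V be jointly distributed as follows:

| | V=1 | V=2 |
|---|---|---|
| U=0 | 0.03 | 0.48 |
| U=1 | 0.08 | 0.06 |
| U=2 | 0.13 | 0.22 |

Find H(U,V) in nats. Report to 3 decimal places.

1.427 nats

H(U,V) = −Σ p(x,y)·ln p(x,y) over all 6 cells.
  cell (0,1): −0.03·ln0.03 = 0.1052
  cell (0,2): −0.48·ln0.48 = 0.3523
  cell (1,1): −0.08·ln0.08 = 0.2021
  cell (1,2): −0.06·ln0.06 = 0.1688
  cell (2,1): −0.13·ln0.13 = 0.2652
  cell (2,2): −0.22·ln0.22 = 0.3331
Sum = 1.427 nats.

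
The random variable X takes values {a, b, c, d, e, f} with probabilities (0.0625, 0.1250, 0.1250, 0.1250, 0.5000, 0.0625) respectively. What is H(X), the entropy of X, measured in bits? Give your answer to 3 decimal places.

2.125 bits

H(X) = −Σ p·log₂ p.
  −(0.0625)·log₂(0.0625) = 0.2500
  −(0.1250)·log₂(0.1250) = 0.3750
  −(0.1250)·log₂(0.1250) = 0.3750
  −(0.1250)·log₂(0.1250) = 0.3750
  −(0.5000)·log₂(0.5000) = 0.5000
  −(0.0625)·log₂(0.0625) = 0.2500
Sum: 0.2500 + 0.3750 + 0.3750 + 0.3750 + 0.5000 + 0.2500 = 2.125 bits.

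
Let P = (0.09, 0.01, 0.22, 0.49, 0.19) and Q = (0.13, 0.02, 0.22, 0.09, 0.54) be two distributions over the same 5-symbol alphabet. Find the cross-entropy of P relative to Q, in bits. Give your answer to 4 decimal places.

2.6730 bits

H(P,Q) = −Σ p·log₂ q.
  −0.09·log₂(0.13) = 0.26491
  −0.01·log₂(0.02) = 0.05644
  −0.22·log₂(0.22) = 0.48057
  −0.49·log₂(0.09) = 1.70223
  −0.19·log₂(0.54) = 0.16890
H(P,Q) = 2.6730 bits.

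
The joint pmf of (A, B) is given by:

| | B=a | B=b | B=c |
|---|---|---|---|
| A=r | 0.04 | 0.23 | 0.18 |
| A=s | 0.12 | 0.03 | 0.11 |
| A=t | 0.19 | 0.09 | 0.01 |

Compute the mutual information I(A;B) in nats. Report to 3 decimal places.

0.208 nats

Marginals: p(A) = (0.4500, 0.2600, 0.2900), p(B) = (0.3500, 0.3500, 0.3000).
I(A;B) = Σ p(x,y)·ln[p(x,y)/(p(x)p(y))].
  (r,a): 0.04·ln(0.2540) = -0.0548
  (r,b): 0.23·ln(1.4603) = 0.0871
  (r,c): 0.18·ln(1.3333) = 0.0518
  (s,a): 0.12·ln(1.3187) = 0.0332
  (s,b): 0.03·ln(0.3297) = -0.0333
  (s,c): 0.11·ln(1.4103) = 0.0378
  (t,a): 0.19·ln(1.8719) = 0.1191
  (t,b): 0.09·ln(0.8867) = -0.0108
  (t,c): 0.01·ln(0.1149) = -0.0216
Sum = 0.208 nats.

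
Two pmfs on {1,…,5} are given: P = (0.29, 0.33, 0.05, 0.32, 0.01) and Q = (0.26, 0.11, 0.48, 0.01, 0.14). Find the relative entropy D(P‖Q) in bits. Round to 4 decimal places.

D(P‖Q) = Σ p·log₂(p/q).
  0.29·log₂(0.29/0.26) = 0.04569
  0.33·log₂(0.33/0.11) = 0.52304
  0.05·log₂(0.05/0.48) = -0.16315
  0.32·log₂(0.32/0.01) = 1.60000
  0.01·log₂(0.01/0.14) = -0.03807
D(P‖Q) = 1.9675 bits.

1.9675 bits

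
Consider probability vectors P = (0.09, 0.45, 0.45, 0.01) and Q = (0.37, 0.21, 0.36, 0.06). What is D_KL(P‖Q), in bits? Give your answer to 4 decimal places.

D(P‖Q) = Σ p·log₂(p/q).
  0.09·log₂(0.09/0.37) = -0.18356
  0.45·log₂(0.45/0.21) = 0.49479
  0.45·log₂(0.45/0.36) = 0.14487
  0.01·log₂(0.01/0.06) = -0.02585
D(P‖Q) = 0.4303 bits.

0.4303 bits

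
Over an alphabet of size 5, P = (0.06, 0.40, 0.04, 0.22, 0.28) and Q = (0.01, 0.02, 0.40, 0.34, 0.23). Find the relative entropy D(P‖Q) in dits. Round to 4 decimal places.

0.5094 dits

D(P‖Q) = Σ p·log₁₀(p/q).
  0.06·log₁₀(0.06/0.01) = 0.04669
  0.40·log₁₀(0.40/0.02) = 0.52041
  0.04·log₁₀(0.04/0.40) = -0.04000
  0.22·log₁₀(0.22/0.34) = -0.04159
  0.28·log₁₀(0.28/0.23) = 0.02392
D(P‖Q) = 0.5094 dits.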